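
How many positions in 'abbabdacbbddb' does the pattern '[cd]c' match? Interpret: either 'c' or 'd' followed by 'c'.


Pattern: [cd]c means either 'c' or 'd' followed by 'c'.
Scanning 'abbabdacbbddb' position-by-position:
  Pos 0: window 'ab' -> no
  Pos 1: window 'bb' -> no
  Pos 2: window 'ba' -> no
  Pos 3: window 'ab' -> no
  Pos 4: window 'bd' -> no
  Pos 5: window 'da' -> no
  Pos 6: window 'ac' -> no
  Pos 7: window 'cb' -> no
  Pos 8: window 'bb' -> no
  Pos 9: window 'bd' -> no
  Pos 10: window 'dd' -> no
  Pos 11: window 'db' -> no
  Pos 12: window 'b' -> no
Total matches: 0

0


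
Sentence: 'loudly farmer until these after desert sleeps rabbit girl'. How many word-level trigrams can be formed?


Word trigrams from [9] words:
  Trigram 1: (loudly farmer until)
  Trigram 2: (farmer until these)
  Trigram 3: (until these after)
  Trigram 4: (these after desert)
  Trigram 5: (after desert sleeps)
  Trigram 6: (desert sleeps rabbit)
  Trigram 7: (sleeps rabbit girl)
Total word trigrams: 9 - 2 = 7

7


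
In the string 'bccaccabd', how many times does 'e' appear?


Scanning 'bccaccabd' for 'e':
  No matches found.
Total occurrences of 'e': 0

0


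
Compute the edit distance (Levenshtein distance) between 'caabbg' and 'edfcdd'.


Building DP table for s1='caabbg' (len 6) and s2='edfcdd' (len 6):
       e  d  f  c  d  d
    0  1  2  3  4  5  6
  c 1  1  2  3  3  4  5
  a 2  2  2  3  4  4  5
  a 3  3  3  3  4  5  5
  b 4  4  4  4  4  5  6
  b 5  5  5  5  5  5  6
  g 6  6  6  6  6  6  6
Edit distance = dp[6][6] = 6

6


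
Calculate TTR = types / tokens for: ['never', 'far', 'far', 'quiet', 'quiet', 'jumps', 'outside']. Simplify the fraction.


Tokens: 7
Unique types: ('far', 'jumps', 'never', 'outside', 'quiet') = 5
TTR = 5/7
Already in lowest terms.

5/7


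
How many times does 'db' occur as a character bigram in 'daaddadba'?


Scanning 'daaddadba' for bigram 'db':
  Position 0: 'da' -> no
  Position 1: 'aa' -> no
  Position 2: 'ad' -> no
  Position 3: 'dd' -> no
  Position 4: 'da' -> no
  Position 5: 'ad' -> no
  Position 6: 'db' -> MATCH
  Position 7: 'ba' -> no
Total matches: 1

1


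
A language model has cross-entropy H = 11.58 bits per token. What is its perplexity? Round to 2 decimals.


Perplexity formula: PP = 2^H
H = 11.58
PP = 2^11.58
Decompose: 2^11.58 = 2^11 * 2^0.58
2^11 = 2048, 2^0.58 ~ 1.4948492
PP ~ 2048 * 1.4948492 = 3061.4511616
Rounded to 2 decimals: 3061.45

3061.45


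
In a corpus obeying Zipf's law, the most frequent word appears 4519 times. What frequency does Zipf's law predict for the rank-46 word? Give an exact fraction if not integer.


Zipf's law: freq(rank) = f1 / rank
f1 = 4519, rank = 46
freq = 4519 / 46
GCD(4519, 46) = 1
Simplified: 4519/46

4519/46


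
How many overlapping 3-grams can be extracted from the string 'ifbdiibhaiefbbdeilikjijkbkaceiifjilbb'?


String 'ifbdiibhaiefbbdeilikjijkbkaceiifjilbb' has length L = 37.
Number of overlapping n-grams = L - n + 1
Substituting: 37 - 3 + 1 = 35

35


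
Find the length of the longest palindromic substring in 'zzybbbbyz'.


Scanning 'zzybbbbyz' for palindromic substrings.
Substring at positions 1-8: 'zybbbbyz'.
Check: reverse('zybbbbyz') = 'zybbbbyz' -> palindrome confirmed.
Neighbouring characters ('z' / '-') break symmetry, so it cannot extend further.
No longer palindromic substring exists; longest length = 8

8


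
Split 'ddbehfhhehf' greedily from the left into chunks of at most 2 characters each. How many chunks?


'ddbehfhhehf' has 11 characters.
Chunking with max size 2:
  Chunk 1: 'dd' (positions 0-1)
  Chunk 2: 'be' (positions 2-3)
  Chunk 3: 'hf' (positions 4-5)
  Chunk 4: 'hh' (positions 6-7)
  Chunk 5: 'eh' (positions 8-9)
  Chunk 6: 'f' (positions 10-10)
Total chunks: ceil(11 / 2) = 6

6


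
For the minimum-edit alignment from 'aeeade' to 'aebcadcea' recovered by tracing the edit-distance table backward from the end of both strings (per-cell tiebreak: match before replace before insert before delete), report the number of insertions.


Edit distance = 4. Backtracking from cell (6, 9) with preference match > replace > insert > delete,
then listing the resulting alignment 'aeeade' -> 'aebcadcea' left to right:
  Step 1: keep 'a'
  Step 2: keep 'e'
  Step 3: insert 'b' [insertion #1]
  Step 4: replace e->c
  Step 5: keep 'a'
  Step 6: keep 'd'
  Step 7: insert 'c' [insertion #2]
  Step 8: keep 'e'
  Step 9: insert 'a' [insertion #3]
Total insertions: 3

3


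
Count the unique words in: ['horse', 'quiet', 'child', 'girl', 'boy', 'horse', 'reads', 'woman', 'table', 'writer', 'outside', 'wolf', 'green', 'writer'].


Listing all tokens and tracking unique types:
  Token 1: 'horse' -> NEW (unique so far: 1)
  Token 2: 'quiet' -> NEW (unique so far: 2)
  Token 3: 'child' -> NEW (unique so far: 3)
  Token 4: 'girl' -> NEW (unique so far: 4)
  Token 5: 'boy' -> NEW (unique so far: 5)
  Token 6: 'horse' -> duplicate (unique so far: 5)
  Token 7: 'reads' -> NEW (unique so far: 6)
  Token 8: 'woman' -> NEW (unique so far: 7)
  Token 9: 'table' -> NEW (unique so far: 8)
  Token 10: 'writer' -> NEW (unique so far: 9)
  Token 11: 'outside' -> NEW (unique so far: 10)
  Token 12: 'wolf' -> NEW (unique so far: 11)
  Token 13: 'green' -> NEW (unique so far: 12)
  Token 14: 'writer' -> duplicate (unique so far: 12)
Unique types: ('boy', 'child', 'girl', 'green', 'horse', 'outside', 'quiet', 'reads', 'table', 'wolf', 'woman', 'writer')
Vocabulary size: 12

12


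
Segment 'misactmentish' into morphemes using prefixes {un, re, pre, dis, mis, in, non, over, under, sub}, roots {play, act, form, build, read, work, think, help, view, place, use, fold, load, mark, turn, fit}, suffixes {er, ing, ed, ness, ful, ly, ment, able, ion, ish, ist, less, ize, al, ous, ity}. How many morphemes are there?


Segmenting 'misactmentish' against the inventory:
  'mis' -> prefix (morpheme 1)
  'act' -> root (morpheme 2)
  'ment' -> suffix (morpheme 3)
  'ish' -> suffix (morpheme 4)
Total morphemes: 4

4


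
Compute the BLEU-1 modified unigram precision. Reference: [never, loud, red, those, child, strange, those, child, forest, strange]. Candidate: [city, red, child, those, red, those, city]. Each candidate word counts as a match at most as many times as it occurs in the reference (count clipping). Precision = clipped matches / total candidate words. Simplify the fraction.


Reference word counts: {'child': 2, 'forest': 1, 'loud': 1, 'never': 1, 'red': 1, 'strange': 2, 'those': 2}
Checking each candidate word (with clipping):
  'city' -> not in reference -> no match (matches: 0)
  'red' -> in reference (ref count 1, used 1/1) -> match (matches: 1)
  'child' -> in reference (ref count 2, used 1/2) -> match (matches: 2)
  'those' -> in reference (ref count 2, used 1/2) -> match (matches: 3)
  'red' -> ref count 1 already used up (1/1) -> clipped, no match (matches: 3)
  'those' -> in reference (ref count 2, used 2/2) -> match (matches: 4)
  'city' -> not in reference -> no match (matches: 4)
Clipped matches: 4, Candidate length: 7
Precision = 4/7

4/7


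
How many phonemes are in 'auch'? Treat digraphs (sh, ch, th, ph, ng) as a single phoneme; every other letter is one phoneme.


Parsing 'auch' greedily, digraphs first:
  'a' -> vowel phoneme (phonemes so far: 1)
  'u' -> vowel phoneme (phonemes so far: 2)
  'ch' -> digraph (1 consonant phoneme) (phonemes so far: 3)
Total phonemes: 3

3


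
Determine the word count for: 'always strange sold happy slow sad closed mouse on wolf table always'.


Counting words by splitting on spaces:
  Word 1: 'always'
  Word 2: 'strange'
  Word 3: 'sold'
  Word 4: 'happy'
  Word 5: 'slow'
  Word 6: 'sad'
  Word 7: 'closed'
  Word 8: 'mouse'
  Word 9: 'on'
  Word 10: 'wolf'
  Word 11: 'table'
  Word 12: 'always'
Total words: 12

12


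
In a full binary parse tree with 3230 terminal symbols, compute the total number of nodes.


Leaf nodes (terminals): 3230
Internal nodes = n - 1 = 3230 - 1 = 3229
Total = leaves + internal = 3230 + 3229 = 6459

6459


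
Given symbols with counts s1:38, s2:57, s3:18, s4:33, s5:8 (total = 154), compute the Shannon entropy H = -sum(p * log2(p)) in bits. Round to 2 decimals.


Computing entropy H = -sum(p_i * log2(p_i)):
  s1: p = 38/154 = 0.2468, -p*log2(p) = 0.4982
  s2: p = 57/154 = 0.3701, -p*log2(p) = 0.5307
  s3: p = 18/154 = 0.1169, -p*log2(p) = 0.3620
  s4: p = 33/154 = 0.2143, -p*log2(p) = 0.4762
  s5: p = 8/154 = 0.0519, -p*log2(p) = 0.2217
H = sum of terms = 2.0888
Rounded to 2 decimals: 2.09

2.09


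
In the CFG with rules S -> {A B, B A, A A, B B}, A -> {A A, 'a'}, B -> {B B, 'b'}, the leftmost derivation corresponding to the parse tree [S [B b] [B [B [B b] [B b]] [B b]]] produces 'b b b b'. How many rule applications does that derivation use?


Every bracketed nonterminal node [X ...] in the tree is produced by exactly one rule application.
Reading the tree off as a leftmost derivation:
  Step 1: S  =>  B B   (applied S -> B B)
  Step 2: B B  =>  b B   (applied B -> b)
  Step 3: b B  =>  b B B   (applied B -> B B)
  Step 4: b B B  =>  b B B B   (applied B -> B B)
  Step 5: b B B B  =>  b b B B   (applied B -> b)
  Step 6: b b B B  =>  b b b B   (applied B -> b)
  Step 7: b b b B  =>  b b b b   (applied B -> b)
Final yield: b b b b
Total rewrite steps: 7

7


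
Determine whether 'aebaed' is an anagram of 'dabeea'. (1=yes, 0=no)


Sort characters of 'aebaed': 'aabdee'
Sort characters of 'dabeea': 'aabdee'
Sorted forms match -> they ARE anagrams
Result: 1

1


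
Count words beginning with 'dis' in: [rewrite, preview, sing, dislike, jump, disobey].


Checking each word for prefix 'dis':
  'rewrite' -> no (count: 0)
  'preview' -> no (count: 0)
  'sing' -> no (count: 0)
  'dislike' -> YES, starts with 'dis' (count: 1)
  'jump' -> no (count: 1)
  'disobey' -> YES, starts with 'dis' (count: 2)
Total with prefix 'dis': 2

2


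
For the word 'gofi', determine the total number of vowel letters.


Scanning each character of 'gofi':
  Position 1: 'g' -> consonant (running count: 0)
  Position 2: 'o' -> vowel (running count: 1)
  Position 3: 'f' -> consonant (running count: 1)
  Position 4: 'i' -> vowel (running count: 2)
Total vowels: 2

2


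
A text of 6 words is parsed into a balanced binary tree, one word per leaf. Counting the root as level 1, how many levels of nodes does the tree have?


In a balanced binary tree with n leaves the deepest leaf is ceil(log2(n)) edges below the root,
so counting node levels inclusive of root and leaves gives ceil(log2(n)) + 1 levels.
log2(6) = 2.5850
ceil(2.5850) = 3
levels = 3 + 1 = 4

4


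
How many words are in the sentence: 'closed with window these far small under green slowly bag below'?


Counting words by splitting on spaces:
  Word 1: 'closed'
  Word 2: 'with'
  Word 3: 'window'
  Word 4: 'these'
  Word 5: 'far'
  Word 6: 'small'
  Word 7: 'under'
  Word 8: 'green'
  Word 9: 'slowly'
  Word 10: 'bag'
  Word 11: 'below'
Total words: 11

11


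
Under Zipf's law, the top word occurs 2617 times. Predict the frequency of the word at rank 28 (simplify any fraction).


Zipf's law: freq(rank) = f1 / rank
f1 = 2617, rank = 28
freq = 2617 / 28
GCD(2617, 28) = 1
Simplified: 2617/28

2617/28


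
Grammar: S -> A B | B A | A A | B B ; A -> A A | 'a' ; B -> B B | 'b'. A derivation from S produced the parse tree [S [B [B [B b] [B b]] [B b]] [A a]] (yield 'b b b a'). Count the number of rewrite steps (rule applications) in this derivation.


Every bracketed nonterminal node [X ...] in the tree is produced by exactly one rule application.
Reading the tree off as a leftmost derivation:
  Step 1: S  =>  B A   (applied S -> B A)
  Step 2: B A  =>  B B A   (applied B -> B B)
  Step 3: B B A  =>  B B B A   (applied B -> B B)
  Step 4: B B B A  =>  b B B A   (applied B -> b)
  Step 5: b B B A  =>  b b B A   (applied B -> b)
  Step 6: b b B A  =>  b b b A   (applied B -> b)
  Step 7: b b b A  =>  b b b a   (applied A -> a)
Final yield: b b b a
Total rewrite steps: 7

7


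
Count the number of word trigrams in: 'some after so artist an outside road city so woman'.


Word trigrams from [10] words:
  Trigram 1: (some after so)
  Trigram 2: (after so artist)
  Trigram 3: (so artist an)
  Trigram 4: (artist an outside)
  Trigram 5: (an outside road)
  Trigram 6: (outside road city)
  Trigram 7: (road city so)
  Trigram 8: (city so woman)
Total word trigrams: 10 - 2 = 8

8


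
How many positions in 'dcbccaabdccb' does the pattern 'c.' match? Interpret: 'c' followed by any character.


Pattern: c. means 'c' followed by any character.
Scanning 'dcbccaabdccb' position-by-position:
  Pos 0: window 'dc' -> no
  Pos 1: window 'cb' -> MATCH
  Pos 2: window 'bc' -> no
  Pos 3: window 'cc' -> MATCH
  Pos 4: window 'ca' -> MATCH
  Pos 5: window 'aa' -> no
  Pos 6: window 'ab' -> no
  Pos 7: window 'bd' -> no
  Pos 8: window 'dc' -> no
  Pos 9: window 'cc' -> MATCH
  Pos 10: window 'cb' -> MATCH
  Pos 11: window 'b' -> no
Total matches: 5

5


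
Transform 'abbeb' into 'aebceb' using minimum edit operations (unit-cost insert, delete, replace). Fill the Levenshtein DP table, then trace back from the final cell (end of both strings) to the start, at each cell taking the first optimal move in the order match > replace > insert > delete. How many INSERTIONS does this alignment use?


Edit distance = 2. Backtracking from cell (5, 6) with preference match > replace > insert > delete,
then listing the resulting alignment 'abbeb' -> 'aebceb' left to right:
  Step 1: keep 'a'
  Step 2: insert 'e' [insertion #1]
  Step 3: keep 'b'
  Step 4: replace b->c
  Step 5: keep 'e'
  Step 6: keep 'b'
Total insertions: 1

1


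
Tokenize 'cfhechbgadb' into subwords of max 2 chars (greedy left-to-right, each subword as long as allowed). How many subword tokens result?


'cfhechbgadb' has 11 characters.
Chunking with max size 2:
  Chunk 1: 'cf' (positions 0-1)
  Chunk 2: 'he' (positions 2-3)
  Chunk 3: 'ch' (positions 4-5)
  Chunk 4: 'bg' (positions 6-7)
  Chunk 5: 'ad' (positions 8-9)
  Chunk 6: 'b' (positions 10-10)
Total chunks: ceil(11 / 2) = 6

6


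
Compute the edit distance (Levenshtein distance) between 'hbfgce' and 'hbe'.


Building DP table for s1='hbfgce' (len 6) and s2='hbe' (len 3):
       h  b  e
    0  1  2  3
  h 1  0  1  2
  b 2  1  0  1
  f 3  2  1  1
  g 4  3  2  2
  c 5  4  3  3
  e 6  5  4  3
Edit distance = dp[6][3] = 3

3


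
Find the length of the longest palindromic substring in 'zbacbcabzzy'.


Scanning 'zbacbcabzzy' for palindromic substrings.
Substring at positions 0-8: 'zbacbcabz'.
Check: reverse('zbacbcabz') = 'zbacbcabz' -> palindrome confirmed.
Neighbouring characters ('-' / 'z') break symmetry, so it cannot extend further.
No longer palindromic substring exists; longest length = 9

9


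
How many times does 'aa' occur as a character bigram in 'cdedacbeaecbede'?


Scanning 'cdedacbeaecbede' for bigram 'aa':
  Position 0: 'cd' -> no
  Position 1: 'de' -> no
  Position 2: 'ed' -> no
  Position 3: 'da' -> no
  Position 4: 'ac' -> no
  Position 5: 'cb' -> no
  Position 6: 'be' -> no
  Position 7: 'ea' -> no
  Position 8: 'ae' -> no
  Position 9: 'ec' -> no
  Position 10: 'cb' -> no
  Position 11: 'be' -> no
  Position 12: 'ed' -> no
  Position 13: 'de' -> no
Total matches: 0

0


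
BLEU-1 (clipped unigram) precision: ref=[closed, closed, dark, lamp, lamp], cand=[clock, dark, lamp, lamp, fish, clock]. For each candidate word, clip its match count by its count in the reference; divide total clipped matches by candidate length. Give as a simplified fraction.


Reference word counts: {'closed': 2, 'dark': 1, 'lamp': 2}
Checking each candidate word (with clipping):
  'clock' -> not in reference -> no match (matches: 0)
  'dark' -> in reference (ref count 1, used 1/1) -> match (matches: 1)
  'lamp' -> in reference (ref count 2, used 1/2) -> match (matches: 2)
  'lamp' -> in reference (ref count 2, used 2/2) -> match (matches: 3)
  'fish' -> not in reference -> no match (matches: 3)
  'clock' -> not in reference -> no match (matches: 3)
Clipped matches: 3, Candidate length: 6
Precision = 3/6 = 1/2

1/2


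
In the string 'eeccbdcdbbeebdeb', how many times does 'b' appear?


Scanning 'eeccbdcdbbeebdeb' for 'b':
  Position 4: 'b' -> MATCH (count: 1)
  Position 8: 'b' -> MATCH (count: 2)
  Position 9: 'b' -> MATCH (count: 3)
  Position 12: 'b' -> MATCH (count: 4)
  Position 15: 'b' -> MATCH (count: 5)
Total occurrences of 'b': 5

5


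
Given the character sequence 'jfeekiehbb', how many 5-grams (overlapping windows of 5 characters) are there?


String 'jfeekiehbb' has length L = 10.
Number of overlapping n-grams = L - n + 1
Substituting: 10 - 5 + 1 = 6

6


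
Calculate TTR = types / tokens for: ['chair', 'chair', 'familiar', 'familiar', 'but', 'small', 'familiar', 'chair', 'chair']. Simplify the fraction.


Tokens: 9
Unique types: ('but', 'chair', 'familiar', 'small') = 4
TTR = 4/9
Already in lowest terms.

4/9


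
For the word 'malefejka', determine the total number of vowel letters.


Scanning each character of 'malefejka':
  Position 1: 'm' -> consonant (running count: 0)
  Position 2: 'a' -> vowel (running count: 1)
  Position 3: 'l' -> consonant (running count: 1)
  Position 4: 'e' -> vowel (running count: 2)
  Position 5: 'f' -> consonant (running count: 2)
  Position 6: 'e' -> vowel (running count: 3)
  Position 7: 'j' -> consonant (running count: 3)
  Position 8: 'k' -> consonant (running count: 3)
  Position 9: 'a' -> vowel (running count: 4)
Total vowels: 4

4


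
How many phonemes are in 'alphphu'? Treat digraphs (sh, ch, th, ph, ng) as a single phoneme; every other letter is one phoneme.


Parsing 'alphphu' greedily, digraphs first:
  'a' -> vowel phoneme (phonemes so far: 1)
  'l' -> consonant phoneme (phonemes so far: 2)
  'ph' -> digraph (1 consonant phoneme) (phonemes so far: 3)
  'ph' -> digraph (1 consonant phoneme) (phonemes so far: 4)
  'u' -> vowel phoneme (phonemes so far: 5)
Total phonemes: 5

5


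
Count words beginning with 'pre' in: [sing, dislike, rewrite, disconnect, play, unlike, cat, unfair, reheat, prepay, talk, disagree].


Checking each word for prefix 'pre':
  'sing' -> no (count: 0)
  'dislike' -> no (count: 0)
  'rewrite' -> no (count: 0)
  'disconnect' -> no (count: 0)
  'play' -> no (count: 0)
  'unlike' -> no (count: 0)
  'cat' -> no (count: 0)
  'unfair' -> no (count: 0)
  'reheat' -> no (count: 0)
  'prepay' -> YES, starts with 'pre' (count: 1)
  'talk' -> no (count: 1)
  'disagree' -> no (count: 1)
Total with prefix 'pre': 1

1


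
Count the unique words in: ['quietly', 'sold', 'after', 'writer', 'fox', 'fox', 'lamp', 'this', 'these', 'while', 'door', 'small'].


Listing all tokens and tracking unique types:
  Token 1: 'quietly' -> NEW (unique so far: 1)
  Token 2: 'sold' -> NEW (unique so far: 2)
  Token 3: 'after' -> NEW (unique so far: 3)
  Token 4: 'writer' -> NEW (unique so far: 4)
  Token 5: 'fox' -> NEW (unique so far: 5)
  Token 6: 'fox' -> duplicate (unique so far: 5)
  Token 7: 'lamp' -> NEW (unique so far: 6)
  Token 8: 'this' -> NEW (unique so far: 7)
  Token 9: 'these' -> NEW (unique so far: 8)
  Token 10: 'while' -> NEW (unique so far: 9)
  Token 11: 'door' -> NEW (unique so far: 10)
  Token 12: 'small' -> NEW (unique so far: 11)
Unique types: ('after', 'door', 'fox', 'lamp', 'quietly', 'small', 'sold', 'these', 'this', 'while', 'writer')
Vocabulary size: 11

11


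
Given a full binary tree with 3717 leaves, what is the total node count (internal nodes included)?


Leaf nodes (terminals): 3717
Internal nodes = n - 1 = 3717 - 1 = 3716
Total = leaves + internal = 3717 + 3716 = 7433

7433


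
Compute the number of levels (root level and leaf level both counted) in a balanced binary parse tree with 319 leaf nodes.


In a balanced binary tree with n leaves the deepest leaf is ceil(log2(n)) edges below the root,
so counting node levels inclusive of root and leaves gives ceil(log2(n)) + 1 levels.
log2(319) = 8.3174
ceil(8.3174) = 9
levels = 9 + 1 = 10

10


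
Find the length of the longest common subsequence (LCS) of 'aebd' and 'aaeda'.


DP table for LCS of 'aebd' and 'aaeda':
       a  a  e  d  a
    0  0  0  0  0  0
  a 0  1  1  1  1  1
  e 0  1  1  2  2  2
  b 0  1  1  2  2  2
  d 0  1  1  2  3  3
LCS: 'aed'
LCS length = 3

3


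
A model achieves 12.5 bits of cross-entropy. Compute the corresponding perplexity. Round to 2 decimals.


Perplexity formula: PP = 2^H
H = 12.5
PP = 2^12.5
Decompose: 2^12.5 = 2^12 * 2^0.5 = 2^12 * sqrt(2)
2^12 = 4096, sqrt(2) ~ 1.4142136
PP ~ 4096 * 1.4142136 = 5792.6189056
Rounded to 2 decimals: 5792.62

5792.62


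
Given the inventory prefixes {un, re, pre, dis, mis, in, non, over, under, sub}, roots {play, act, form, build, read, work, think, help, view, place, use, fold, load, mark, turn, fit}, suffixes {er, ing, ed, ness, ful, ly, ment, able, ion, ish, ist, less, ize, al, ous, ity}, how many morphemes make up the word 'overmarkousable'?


Segmenting 'overmarkousable' against the inventory:
  'over' -> prefix (morpheme 1)
  'mark' -> root (morpheme 2)
  'ous' -> suffix (morpheme 3)
  'able' -> suffix (morpheme 4)
Total morphemes: 4

4


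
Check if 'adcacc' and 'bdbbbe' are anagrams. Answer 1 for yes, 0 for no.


Sort characters of 'adcacc': 'aacccd'
Sort characters of 'bdbbbe': 'bbbbde'
Sorted forms differ -> they are NOT anagrams
Result: 0

0


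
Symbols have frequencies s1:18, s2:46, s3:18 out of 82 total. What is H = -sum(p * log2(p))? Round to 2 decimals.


Computing entropy H = -sum(p_i * log2(p_i)):
  s1: p = 18/82 = 0.2195, -p*log2(p) = 0.4802
  s2: p = 46/82 = 0.5610, -p*log2(p) = 0.4678
  s3: p = 18/82 = 0.2195, -p*log2(p) = 0.4802
H = sum of terms = 1.4282
Rounded to 2 decimals: 1.43

1.43


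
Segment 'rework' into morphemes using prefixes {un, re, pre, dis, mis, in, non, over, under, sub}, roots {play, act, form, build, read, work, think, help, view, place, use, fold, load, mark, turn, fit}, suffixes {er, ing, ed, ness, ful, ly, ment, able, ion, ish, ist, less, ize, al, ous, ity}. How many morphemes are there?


Segmenting 'rework' against the inventory:
  're' -> prefix (morpheme 1)
  'work' -> root (morpheme 2)
Total morphemes: 2

2


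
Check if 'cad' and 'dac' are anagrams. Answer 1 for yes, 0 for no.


Sort characters of 'cad': 'acd'
Sort characters of 'dac': 'acd'
Sorted forms match -> they ARE anagrams
Result: 1

1


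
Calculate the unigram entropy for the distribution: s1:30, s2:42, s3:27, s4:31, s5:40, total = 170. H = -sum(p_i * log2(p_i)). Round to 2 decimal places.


Computing entropy H = -sum(p_i * log2(p_i)):
  s1: p = 30/170 = 0.1765, -p*log2(p) = 0.4416
  s2: p = 42/170 = 0.2471, -p*log2(p) = 0.4983
  s3: p = 27/170 = 0.1588, -p*log2(p) = 0.4216
  s4: p = 31/170 = 0.1824, -p*log2(p) = 0.4477
  s5: p = 40/170 = 0.2353, -p*log2(p) = 0.4912
H = sum of terms = 2.3004
Rounded to 2 decimals: 2.30

2.30


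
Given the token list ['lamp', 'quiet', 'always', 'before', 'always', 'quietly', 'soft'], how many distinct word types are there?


Listing all tokens and tracking unique types:
  Token 1: 'lamp' -> NEW (unique so far: 1)
  Token 2: 'quiet' -> NEW (unique so far: 2)
  Token 3: 'always' -> NEW (unique so far: 3)
  Token 4: 'before' -> NEW (unique so far: 4)
  Token 5: 'always' -> duplicate (unique so far: 4)
  Token 6: 'quietly' -> NEW (unique so far: 5)
  Token 7: 'soft' -> NEW (unique so far: 6)
Unique types: ('always', 'before', 'lamp', 'quiet', 'quietly', 'soft')
Vocabulary size: 6

6


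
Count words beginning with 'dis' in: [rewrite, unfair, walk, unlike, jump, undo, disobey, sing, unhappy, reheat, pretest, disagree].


Checking each word for prefix 'dis':
  'rewrite' -> no (count: 0)
  'unfair' -> no (count: 0)
  'walk' -> no (count: 0)
  'unlike' -> no (count: 0)
  'jump' -> no (count: 0)
  'undo' -> no (count: 0)
  'disobey' -> YES, starts with 'dis' (count: 1)
  'sing' -> no (count: 1)
  'unhappy' -> no (count: 1)
  'reheat' -> no (count: 1)
  'pretest' -> no (count: 1)
  'disagree' -> YES, starts with 'dis' (count: 2)
Total with prefix 'dis': 2

2


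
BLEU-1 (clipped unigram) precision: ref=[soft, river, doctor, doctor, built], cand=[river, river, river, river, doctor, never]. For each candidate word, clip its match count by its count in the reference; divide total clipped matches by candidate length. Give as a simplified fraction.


Reference word counts: {'built': 1, 'doctor': 2, 'river': 1, 'soft': 1}
Checking each candidate word (with clipping):
  'river' -> in reference (ref count 1, used 1/1) -> match (matches: 1)
  'river' -> ref count 1 already used up (1/1) -> clipped, no match (matches: 1)
  'river' -> ref count 1 already used up (1/1) -> clipped, no match (matches: 1)
  'river' -> ref count 1 already used up (1/1) -> clipped, no match (matches: 1)
  'doctor' -> in reference (ref count 2, used 1/2) -> match (matches: 2)
  'never' -> not in reference -> no match (matches: 2)
Clipped matches: 2, Candidate length: 6
Precision = 2/6 = 1/3

1/3


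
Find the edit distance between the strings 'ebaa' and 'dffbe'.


Building DP table for s1='ebaa' (len 4) and s2='dffbe' (len 5):
       d  f  f  b  e
    0  1  2  3  4  5
  e 1  1  2  3  4  4
  b 2  2  2  3  3  4
  a 3  3  3  3  4  4
  a 4  4  4  4  4  5
Edit distance = dp[4][5] = 5

5


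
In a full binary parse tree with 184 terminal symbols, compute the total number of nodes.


Leaf nodes (terminals): 184
Internal nodes = n - 1 = 184 - 1 = 183
Total = leaves + internal = 184 + 183 = 367

367


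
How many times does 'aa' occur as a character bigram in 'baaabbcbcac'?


Scanning 'baaabbcbcac' for bigram 'aa':
  Position 0: 'ba' -> no
  Position 1: 'aa' -> MATCH
  Position 2: 'aa' -> MATCH
  Position 3: 'ab' -> no
  Position 4: 'bb' -> no
  Position 5: 'bc' -> no
  Position 6: 'cb' -> no
  Position 7: 'bc' -> no
  Position 8: 'ca' -> no
  Position 9: 'ac' -> no
Total matches: 2

2


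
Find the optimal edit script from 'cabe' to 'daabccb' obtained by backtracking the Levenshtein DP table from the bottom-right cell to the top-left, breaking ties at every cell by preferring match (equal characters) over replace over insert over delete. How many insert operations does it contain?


Edit distance = 5. Backtracking from cell (4, 7) with preference match > replace > insert > delete,
then listing the resulting alignment 'cabe' -> 'daabccb' left to right:
  Step 1: insert 'd' [insertion #1]
  Step 2: replace c->a
  Step 3: keep 'a'
  Step 4: keep 'b'
  Step 5: insert 'c' [insertion #2]
  Step 6: insert 'c' [insertion #3]
  Step 7: replace e->b
Total insertions: 3

3


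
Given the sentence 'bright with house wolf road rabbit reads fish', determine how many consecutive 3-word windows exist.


Word trigrams from [8] words:
  Trigram 1: (bright with house)
  Trigram 2: (with house wolf)
  Trigram 3: (house wolf road)
  Trigram 4: (wolf road rabbit)
  Trigram 5: (road rabbit reads)
  Trigram 6: (rabbit reads fish)
Total word trigrams: 8 - 2 = 6

6


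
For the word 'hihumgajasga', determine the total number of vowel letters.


Scanning each character of 'hihumgajasga':
  Position 1: 'h' -> consonant (running count: 0)
  Position 2: 'i' -> vowel (running count: 1)
  Position 3: 'h' -> consonant (running count: 1)
  Position 4: 'u' -> vowel (running count: 2)
  Position 5: 'm' -> consonant (running count: 2)
  Position 6: 'g' -> consonant (running count: 2)
  Position 7: 'a' -> vowel (running count: 3)
  Position 8: 'j' -> consonant (running count: 3)
  Position 9: 'a' -> vowel (running count: 4)
  Position 10: 's' -> consonant (running count: 4)
  Position 11: 'g' -> consonant (running count: 4)
  Position 12: 'a' -> vowel (running count: 5)
Total vowels: 5

5


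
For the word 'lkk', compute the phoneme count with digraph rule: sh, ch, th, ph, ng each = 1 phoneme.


Parsing 'lkk' greedily, digraphs first:
  'l' -> consonant phoneme (phonemes so far: 1)
  'k' -> consonant phoneme (phonemes so far: 2)
  'k' -> consonant phoneme (phonemes so far: 3)
Total phonemes: 3

3


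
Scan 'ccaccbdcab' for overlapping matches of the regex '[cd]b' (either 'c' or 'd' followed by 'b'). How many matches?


Pattern: [cd]b means either 'c' or 'd' followed by 'b'.
Scanning 'ccaccbdcab' position-by-position:
  Pos 0: window 'cc' -> no
  Pos 1: window 'ca' -> no
  Pos 2: window 'ac' -> no
  Pos 3: window 'cc' -> no
  Pos 4: window 'cb' -> MATCH
  Pos 5: window 'bd' -> no
  Pos 6: window 'dc' -> no
  Pos 7: window 'ca' -> no
  Pos 8: window 'ab' -> no
  Pos 9: window 'b' -> no
Total matches: 1

1


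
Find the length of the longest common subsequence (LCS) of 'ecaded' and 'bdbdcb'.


DP table for LCS of 'ecaded' and 'bdbdcb':
       b  d  b  d  c  b
    0  0  0  0  0  0  0
  e 0  0  0  0  0  0  0
  c 0  0  0  0  0  1  1
  a 0  0  0  0  0  1  1
  d 0  0  1  1  1  1  1
  e 0  0  1  1  1  1  1
  d 0  0  1  1  2  2  2
LCS: 'dd'
LCS length = 2

2


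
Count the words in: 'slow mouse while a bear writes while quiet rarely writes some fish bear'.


Counting words by splitting on spaces:
  Word 1: 'slow'
  Word 2: 'mouse'
  Word 3: 'while'
  Word 4: 'a'
  Word 5: 'bear'
  Word 6: 'writes'
  Word 7: 'while'
  Word 8: 'quiet'
  Word 9: 'rarely'
  Word 10: 'writes'
  Word 11: 'some'
  Word 12: 'fish'
  Word 13: 'bear'
Total words: 13

13


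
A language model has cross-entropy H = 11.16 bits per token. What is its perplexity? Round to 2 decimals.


Perplexity formula: PP = 2^H
H = 11.16
PP = 2^11.16
Decompose: 2^11.16 = 2^11 * 2^0.16
2^11 = 2048, 2^0.16 ~ 1.1172871
PP ~ 2048 * 1.1172871 = 2288.2039808
Rounded to 2 decimals: 2288.20

2288.20


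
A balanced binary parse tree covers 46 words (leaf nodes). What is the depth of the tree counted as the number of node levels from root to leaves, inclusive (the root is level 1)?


In a balanced binary tree with n leaves the deepest leaf is ceil(log2(n)) edges below the root,
so counting node levels inclusive of root and leaves gives ceil(log2(n)) + 1 levels.
log2(46) = 5.5236
ceil(5.5236) = 6
levels = 6 + 1 = 7

7


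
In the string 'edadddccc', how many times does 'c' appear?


Scanning 'edadddccc' for 'c':
  Position 6: 'c' -> MATCH (count: 1)
  Position 7: 'c' -> MATCH (count: 2)
  Position 8: 'c' -> MATCH (count: 3)
Total occurrences of 'c': 3

3


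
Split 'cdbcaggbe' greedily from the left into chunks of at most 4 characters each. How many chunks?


'cdbcaggbe' has 9 characters.
Chunking with max size 4:
  Chunk 1: 'cdbc' (positions 0-3)
  Chunk 2: 'aggb' (positions 4-7)
  Chunk 3: 'e' (positions 8-8)
Total chunks: ceil(9 / 4) = 3

3


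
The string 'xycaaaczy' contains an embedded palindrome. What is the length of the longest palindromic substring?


Scanning 'xycaaaczy' for palindromic substrings.
Substring at positions 2-6: 'caaac'.
Check: reverse('caaac') = 'caaac' -> palindrome confirmed.
Neighbouring characters ('y' / 'z') break symmetry, so it cannot extend further.
No longer palindromic substring exists; longest length = 5

5


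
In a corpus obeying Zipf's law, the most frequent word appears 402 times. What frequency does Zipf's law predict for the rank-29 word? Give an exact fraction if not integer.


Zipf's law: freq(rank) = f1 / rank
f1 = 402, rank = 29
freq = 402 / 29
GCD(402, 29) = 1
Simplified: 402/29

402/29


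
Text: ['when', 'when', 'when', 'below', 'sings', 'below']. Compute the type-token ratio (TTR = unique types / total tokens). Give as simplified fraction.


Tokens: 6
Unique types: ('below', 'sings', 'when') = 3
TTR = 3/6
Simplify: divide both by 3 -> 1/2
TTR = 1/2

1/2


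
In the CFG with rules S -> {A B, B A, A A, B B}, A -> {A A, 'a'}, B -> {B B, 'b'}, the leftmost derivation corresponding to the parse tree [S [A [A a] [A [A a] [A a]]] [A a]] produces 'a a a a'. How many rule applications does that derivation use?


Every bracketed nonterminal node [X ...] in the tree is produced by exactly one rule application.
Reading the tree off as a leftmost derivation:
  Step 1: S  =>  A A   (applied S -> A A)
  Step 2: A A  =>  A A A   (applied A -> A A)
  Step 3: A A A  =>  a A A   (applied A -> a)
  Step 4: a A A  =>  a A A A   (applied A -> A A)
  Step 5: a A A A  =>  a a A A   (applied A -> a)
  Step 6: a a A A  =>  a a a A   (applied A -> a)
  Step 7: a a a A  =>  a a a a   (applied A -> a)
Final yield: a a a a
Total rewrite steps: 7

7


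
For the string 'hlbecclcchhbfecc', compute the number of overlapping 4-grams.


String 'hlbecclcchhbfecc' has length L = 16.
Number of overlapping n-grams = L - n + 1
Substituting: 16 - 4 + 1 = 13

13


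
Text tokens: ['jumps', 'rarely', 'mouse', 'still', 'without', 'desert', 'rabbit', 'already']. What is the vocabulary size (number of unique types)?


Listing all tokens and tracking unique types:
  Token 1: 'jumps' -> NEW (unique so far: 1)
  Token 2: 'rarely' -> NEW (unique so far: 2)
  Token 3: 'mouse' -> NEW (unique so far: 3)
  Token 4: 'still' -> NEW (unique so far: 4)
  Token 5: 'without' -> NEW (unique so far: 5)
  Token 6: 'desert' -> NEW (unique so far: 6)
  Token 7: 'rabbit' -> NEW (unique so far: 7)
  Token 8: 'already' -> NEW (unique so far: 8)
Unique types: ('already', 'desert', 'jumps', 'mouse', 'rabbit', 'rarely', 'still', 'without')
Vocabulary size: 8

8


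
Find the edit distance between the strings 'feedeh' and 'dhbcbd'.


Building DP table for s1='feedeh' (len 6) and s2='dhbcbd' (len 6):
       d  h  b  c  b  d
    0  1  2  3  4  5  6
  f 1  1  2  3  4  5  6
  e 2  2  2  3  4  5  6
  e 3  3  3  3  4  5  6
  d 4  3  4  4  4  5  5
  e 5  4  4  5  5  5  6
  h 6  5  4  5  6  6  6
Edit distance = dp[6][6] = 6

6


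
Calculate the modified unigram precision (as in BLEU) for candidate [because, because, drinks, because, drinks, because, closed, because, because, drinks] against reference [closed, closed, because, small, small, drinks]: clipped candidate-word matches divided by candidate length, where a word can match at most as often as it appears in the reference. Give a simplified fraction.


Reference word counts: {'because': 1, 'closed': 2, 'drinks': 1, 'small': 2}
Checking each candidate word (with clipping):
  'because' -> in reference (ref count 1, used 1/1) -> match (matches: 1)
  'because' -> ref count 1 already used up (1/1) -> clipped, no match (matches: 1)
  'drinks' -> in reference (ref count 1, used 1/1) -> match (matches: 2)
  'because' -> ref count 1 already used up (1/1) -> clipped, no match (matches: 2)
  'drinks' -> ref count 1 already used up (1/1) -> clipped, no match (matches: 2)
  'because' -> ref count 1 already used up (1/1) -> clipped, no match (matches: 2)
  'closed' -> in reference (ref count 2, used 1/2) -> match (matches: 3)
  'because' -> ref count 1 already used up (1/1) -> clipped, no match (matches: 3)
  'because' -> ref count 1 already used up (1/1) -> clipped, no match (matches: 3)
  'drinks' -> ref count 1 already used up (1/1) -> clipped, no match (matches: 3)
Clipped matches: 3, Candidate length: 10
Precision = 3/10

3/10


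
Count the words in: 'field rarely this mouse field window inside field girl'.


Counting words by splitting on spaces:
  Word 1: 'field'
  Word 2: 'rarely'
  Word 3: 'this'
  Word 4: 'mouse'
  Word 5: 'field'
  Word 6: 'window'
  Word 7: 'inside'
  Word 8: 'field'
  Word 9: 'girl'
Total words: 9

9


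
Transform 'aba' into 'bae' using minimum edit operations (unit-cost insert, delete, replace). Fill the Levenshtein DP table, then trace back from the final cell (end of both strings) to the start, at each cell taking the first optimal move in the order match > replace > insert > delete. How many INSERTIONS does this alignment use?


Edit distance = 2. Backtracking from cell (3, 3) with preference match > replace > insert > delete,
then listing the resulting alignment 'aba' -> 'bae' left to right:
  Step 1: delete 'a'
  Step 2: keep 'b'
  Step 3: keep 'a'
  Step 4: insert 'e' [insertion #1]
Total insertions: 1

1


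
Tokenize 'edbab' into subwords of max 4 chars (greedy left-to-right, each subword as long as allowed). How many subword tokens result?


'edbab' has 5 characters.
Chunking with max size 4:
  Chunk 1: 'edba' (positions 0-3)
  Chunk 2: 'b' (positions 4-4)
Total chunks: ceil(5 / 4) = 2

2


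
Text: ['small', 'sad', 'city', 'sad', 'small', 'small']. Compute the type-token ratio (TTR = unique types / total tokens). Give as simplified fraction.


Tokens: 6
Unique types: ('city', 'sad', 'small') = 3
TTR = 3/6
Simplify: divide both by 3 -> 1/2
TTR = 1/2

1/2


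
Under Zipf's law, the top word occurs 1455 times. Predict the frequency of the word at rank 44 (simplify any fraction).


Zipf's law: freq(rank) = f1 / rank
f1 = 1455, rank = 44
freq = 1455 / 44
GCD(1455, 44) = 1
Simplified: 1455/44

1455/44


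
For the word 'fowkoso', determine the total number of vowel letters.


Scanning each character of 'fowkoso':
  Position 1: 'f' -> consonant (running count: 0)
  Position 2: 'o' -> vowel (running count: 1)
  Position 3: 'w' -> consonant (running count: 1)
  Position 4: 'k' -> consonant (running count: 1)
  Position 5: 'o' -> vowel (running count: 2)
  Position 6: 's' -> consonant (running count: 2)
  Position 7: 'o' -> vowel (running count: 3)
Total vowels: 3

3


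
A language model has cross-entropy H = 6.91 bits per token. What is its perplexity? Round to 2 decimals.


Perplexity formula: PP = 2^H
H = 6.91
PP = 2^6.91
Decompose: 2^6.91 = 2^6 * 2^0.91
2^6 = 64, 2^0.91 ~ 1.8790455
PP ~ 64 * 1.8790455 = 120.2589120
Rounded to 2 decimals: 120.26

120.26


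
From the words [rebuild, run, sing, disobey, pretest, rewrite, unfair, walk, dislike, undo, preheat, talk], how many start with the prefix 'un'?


Checking each word for prefix 'un':
  'rebuild' -> no (count: 0)
  'run' -> no (count: 0)
  'sing' -> no (count: 0)
  'disobey' -> no (count: 0)
  'pretest' -> no (count: 0)
  'rewrite' -> no (count: 0)
  'unfair' -> YES, starts with 'un' (count: 1)
  'walk' -> no (count: 1)
  'dislike' -> no (count: 1)
  'undo' -> YES, starts with 'un' (count: 2)
  'preheat' -> no (count: 2)
  'talk' -> no (count: 2)
Total with prefix 'un': 2

2


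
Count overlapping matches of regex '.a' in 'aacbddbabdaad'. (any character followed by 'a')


Pattern: .a means any character followed by 'a'.
Scanning 'aacbddbabdaad' position-by-position:
  Pos 0: window 'aa' -> MATCH
  Pos 1: window 'ac' -> no
  Pos 2: window 'cb' -> no
  Pos 3: window 'bd' -> no
  Pos 4: window 'dd' -> no
  Pos 5: window 'db' -> no
  Pos 6: window 'ba' -> MATCH
  Pos 7: window 'ab' -> no
  Pos 8: window 'bd' -> no
  Pos 9: window 'da' -> MATCH
  Pos 10: window 'aa' -> MATCH
  Pos 11: window 'ad' -> no
  Pos 12: window 'd' -> no
Total matches: 4

4


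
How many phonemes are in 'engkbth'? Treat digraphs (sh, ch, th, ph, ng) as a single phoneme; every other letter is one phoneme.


Parsing 'engkbth' greedily, digraphs first:
  'e' -> vowel phoneme (phonemes so far: 1)
  'ng' -> digraph (1 consonant phoneme) (phonemes so far: 2)
  'k' -> consonant phoneme (phonemes so far: 3)
  'b' -> consonant phoneme (phonemes so far: 4)
  'th' -> digraph (1 consonant phoneme) (phonemes so far: 5)
Total phonemes: 5

5


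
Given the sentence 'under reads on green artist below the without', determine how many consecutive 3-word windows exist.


Word trigrams from [8] words:
  Trigram 1: (under reads on)
  Trigram 2: (reads on green)
  Trigram 3: (on green artist)
  Trigram 4: (green artist below)
  Trigram 5: (artist below the)
  Trigram 6: (below the without)
Total word trigrams: 8 - 2 = 6

6


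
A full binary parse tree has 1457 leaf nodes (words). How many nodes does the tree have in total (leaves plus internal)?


Leaf nodes (terminals): 1457
Internal nodes = n - 1 = 1457 - 1 = 1456
Total = leaves + internal = 1457 + 1456 = 2913

2913


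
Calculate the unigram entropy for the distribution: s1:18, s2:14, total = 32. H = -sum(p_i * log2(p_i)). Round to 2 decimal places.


Computing entropy H = -sum(p_i * log2(p_i)):
  s1: p = 18/32 = 0.5625, -p*log2(p) = 0.4669
  s2: p = 14/32 = 0.4375, -p*log2(p) = 0.5218
H = sum of terms = 0.9887
Rounded to 2 decimals: 0.99

0.99
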